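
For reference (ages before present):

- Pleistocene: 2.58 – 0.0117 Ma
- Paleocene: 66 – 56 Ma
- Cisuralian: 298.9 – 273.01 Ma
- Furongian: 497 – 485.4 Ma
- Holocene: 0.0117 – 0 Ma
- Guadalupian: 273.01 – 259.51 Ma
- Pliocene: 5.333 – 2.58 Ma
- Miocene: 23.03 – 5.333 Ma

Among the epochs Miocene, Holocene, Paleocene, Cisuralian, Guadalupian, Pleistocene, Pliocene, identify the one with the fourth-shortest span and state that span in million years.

Paleocene, 10 million years

Start − end for each: Miocene 23.03 − 5.333 = 17.697; Holocene 0.0117 − 0 = 0.0117; Paleocene 66 − 56 = 10; Cisuralian 298.9 − 273.01 = 25.89; Guadalupian 273.01 − 259.51 = 13.5; Pleistocene 2.58 − 0.0117 = 2.5683; Pliocene 5.333 − 2.58 = 2.753.
Ranking these from shortest: Holocene < Pleistocene < Pliocene < Paleocene < Guadalupian < Miocene < Cisuralian.
Position 4 in that ranking is Paleocene, which lasted 10 Myr.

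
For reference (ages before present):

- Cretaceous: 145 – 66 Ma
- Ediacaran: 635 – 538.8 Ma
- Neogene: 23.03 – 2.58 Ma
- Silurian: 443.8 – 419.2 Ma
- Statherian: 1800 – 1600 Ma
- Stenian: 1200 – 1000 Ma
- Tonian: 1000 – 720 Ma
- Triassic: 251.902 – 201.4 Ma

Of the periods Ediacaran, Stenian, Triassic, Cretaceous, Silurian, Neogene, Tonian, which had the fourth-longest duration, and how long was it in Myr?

Cretaceous, 79 million years

Durations: Ediacaran 96.2; Stenian 200; Triassic 50.502; Cretaceous 79; Silurian 24.6; Neogene 20.45; Tonian 280 Myr.
Sorted longest-first: Tonian (280), Stenian (200), Ediacaran (96.2), Cretaceous (79), Triassic (50.502), Silurian (24.6), Neogene (20.45).
The fourth longest is Cretaceous at 79 Myr.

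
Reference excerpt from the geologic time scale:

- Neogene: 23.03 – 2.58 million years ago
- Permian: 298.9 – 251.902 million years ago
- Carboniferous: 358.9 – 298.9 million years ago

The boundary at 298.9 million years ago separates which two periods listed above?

Carboniferous and Permian

The Carboniferous ends at 298.9 million years ago and the Permian begins at 298.9 million years ago, so they share that boundary.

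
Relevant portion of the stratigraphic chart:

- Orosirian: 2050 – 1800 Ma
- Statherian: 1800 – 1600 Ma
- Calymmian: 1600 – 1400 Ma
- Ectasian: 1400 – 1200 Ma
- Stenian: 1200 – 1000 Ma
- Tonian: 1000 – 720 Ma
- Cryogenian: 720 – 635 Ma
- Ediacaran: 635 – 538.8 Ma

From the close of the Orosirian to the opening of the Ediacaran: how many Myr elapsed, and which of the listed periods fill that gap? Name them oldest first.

End of Orosirian = 1800 Ma; start of Ediacaran = 635 Ma.
Gap = 1800 − 635 = 1165 Myr.
Periods wholly inside 1800–635 Ma: Statherian (1800–1600), Calymmian (1600–1400), Ectasian (1400–1200), Stenian (1200–1000), Tonian (1000–720), Cryogenian (720–635).

1165 million years; Statherian, Calymmian, Ectasian, Stenian, Tonian, Cryogenian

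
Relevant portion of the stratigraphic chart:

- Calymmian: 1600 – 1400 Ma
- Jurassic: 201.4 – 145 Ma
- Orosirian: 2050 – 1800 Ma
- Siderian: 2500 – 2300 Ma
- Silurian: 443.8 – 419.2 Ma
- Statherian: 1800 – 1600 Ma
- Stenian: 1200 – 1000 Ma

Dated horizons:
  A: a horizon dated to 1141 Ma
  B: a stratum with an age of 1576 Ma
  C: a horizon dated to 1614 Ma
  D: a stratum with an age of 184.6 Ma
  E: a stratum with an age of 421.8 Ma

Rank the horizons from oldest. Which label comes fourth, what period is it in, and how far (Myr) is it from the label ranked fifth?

E, in the Silurian; 237.2 million years to D

Sorted oldest-first by Ma: C (1614), B (1576), A (1141), E (421.8), D (184.6).
The fourth oldest is E at 421.8 Ma, which lies in 443.8–419.2 Ma: the Silurian.
The fifth oldest is D at 184.6 Ma; separation = |421.8 − 184.6| = 237.2 Myr.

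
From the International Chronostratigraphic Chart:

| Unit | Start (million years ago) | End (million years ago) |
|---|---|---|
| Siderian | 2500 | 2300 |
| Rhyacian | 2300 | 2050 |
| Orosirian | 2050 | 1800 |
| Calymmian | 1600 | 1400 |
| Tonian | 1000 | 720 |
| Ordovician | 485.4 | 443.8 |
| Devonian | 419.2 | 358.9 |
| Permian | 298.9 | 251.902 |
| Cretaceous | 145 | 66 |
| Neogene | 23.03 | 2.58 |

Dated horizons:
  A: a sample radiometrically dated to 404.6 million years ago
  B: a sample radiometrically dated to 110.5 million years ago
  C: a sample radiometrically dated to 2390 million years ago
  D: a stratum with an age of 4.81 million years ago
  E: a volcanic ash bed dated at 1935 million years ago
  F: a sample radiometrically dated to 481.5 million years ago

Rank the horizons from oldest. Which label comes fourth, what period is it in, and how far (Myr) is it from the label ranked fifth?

A, in the Devonian; 294.1 million years to B

Larger Ma means older, so oldest first: C 2390 > E 1935 > F 481.5 > A 404.6 > B 110.5 > D 4.81.
Counting 4 along gives A (404.6 Ma); the excerpt puts that inside the Devonian, 419.2–358.9 Ma.
Next in line is B (110.5 Ma), and 404.6 − 110.5 = 294.1 Myr.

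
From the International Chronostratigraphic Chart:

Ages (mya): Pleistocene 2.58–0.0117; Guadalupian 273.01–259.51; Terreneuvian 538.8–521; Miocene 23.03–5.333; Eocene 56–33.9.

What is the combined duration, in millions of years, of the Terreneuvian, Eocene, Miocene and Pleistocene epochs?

Each duration: Terreneuvian = 17.8; Eocene = 22.1; Miocene = 17.697; Pleistocene = 2.5683.
Sum: 17.8 + 22.1 + 17.697 + 2.5683 = 60.1653 Myr.

60.1653 million years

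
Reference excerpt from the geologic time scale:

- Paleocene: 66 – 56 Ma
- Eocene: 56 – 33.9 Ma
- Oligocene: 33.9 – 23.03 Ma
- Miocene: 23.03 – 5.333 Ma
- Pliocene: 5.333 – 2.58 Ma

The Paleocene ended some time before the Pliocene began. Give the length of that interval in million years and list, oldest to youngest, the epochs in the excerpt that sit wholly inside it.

The Paleocene closes at 56 Ma and the Pliocene opens at 5.333 Ma, so the interval is 56 − 5.333 = 50.667 Myr.
An epoch fits inside if it starts at or after 56 Ma and ends at or before 5.333 Ma; oldest first that gives Eocene, Oligocene, Miocene.

50.667 million years; Eocene, Oligocene, Miocene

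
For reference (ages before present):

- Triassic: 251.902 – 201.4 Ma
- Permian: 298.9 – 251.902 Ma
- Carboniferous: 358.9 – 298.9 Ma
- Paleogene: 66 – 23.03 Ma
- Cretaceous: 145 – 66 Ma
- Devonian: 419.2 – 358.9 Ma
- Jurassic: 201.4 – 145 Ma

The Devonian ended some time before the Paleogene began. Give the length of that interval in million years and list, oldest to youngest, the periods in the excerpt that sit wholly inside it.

The Devonian closes at 358.9 Ma and the Paleogene opens at 66 Ma, so the interval is 358.9 − 66 = 292.9 Myr.
A period fits inside if it starts at or after 358.9 Ma and ends at or before 66 Ma; oldest first that gives Carboniferous, Permian, Triassic, Jurassic, Cretaceous.

292.9 million years; Carboniferous, Permian, Triassic, Jurassic, Cretaceous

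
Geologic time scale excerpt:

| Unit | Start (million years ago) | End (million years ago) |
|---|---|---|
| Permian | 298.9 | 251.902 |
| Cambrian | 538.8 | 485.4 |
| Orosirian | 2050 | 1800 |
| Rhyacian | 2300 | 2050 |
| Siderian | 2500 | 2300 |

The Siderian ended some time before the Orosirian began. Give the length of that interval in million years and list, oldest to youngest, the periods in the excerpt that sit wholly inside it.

End of Siderian = 2300 Ma; start of Orosirian = 2050 Ma.
Gap = 2300 − 2050 = 250 Myr.
Periods wholly inside 2300–2050 Ma: Rhyacian (2300–2050).

250 million years; Rhyacian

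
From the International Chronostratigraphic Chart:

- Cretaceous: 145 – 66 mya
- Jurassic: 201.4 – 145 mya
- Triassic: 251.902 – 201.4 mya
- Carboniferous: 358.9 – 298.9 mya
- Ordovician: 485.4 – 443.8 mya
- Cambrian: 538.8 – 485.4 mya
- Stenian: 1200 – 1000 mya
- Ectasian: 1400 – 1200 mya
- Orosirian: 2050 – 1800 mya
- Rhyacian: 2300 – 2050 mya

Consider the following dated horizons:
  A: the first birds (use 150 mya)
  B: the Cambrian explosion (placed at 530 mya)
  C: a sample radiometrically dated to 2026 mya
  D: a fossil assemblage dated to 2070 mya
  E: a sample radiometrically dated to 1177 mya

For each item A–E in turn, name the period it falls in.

A — Jurassic; B — Cambrian; C — Orosirian; D — Rhyacian; E — Stenian

A: 150 Ma lies in 201.4–145 Ma, so Jurassic.
B: 530 Ma lies in 538.8–485.4 Ma, so Cambrian.
C: 2026 Ma lies in 2050–1800 Ma, so Orosirian.
D: 2070 Ma lies in 2300–2050 Ma, so Rhyacian.
E: 1177 Ma lies in 1200–1000 Ma, so Stenian.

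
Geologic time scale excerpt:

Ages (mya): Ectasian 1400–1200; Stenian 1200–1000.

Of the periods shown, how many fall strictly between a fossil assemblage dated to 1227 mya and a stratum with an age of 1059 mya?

0

The older date is 1227 Ma and the younger is 1059 Ma.
No period both begins after 1227 Ma and ends before 1059 Ma, so the count is 0.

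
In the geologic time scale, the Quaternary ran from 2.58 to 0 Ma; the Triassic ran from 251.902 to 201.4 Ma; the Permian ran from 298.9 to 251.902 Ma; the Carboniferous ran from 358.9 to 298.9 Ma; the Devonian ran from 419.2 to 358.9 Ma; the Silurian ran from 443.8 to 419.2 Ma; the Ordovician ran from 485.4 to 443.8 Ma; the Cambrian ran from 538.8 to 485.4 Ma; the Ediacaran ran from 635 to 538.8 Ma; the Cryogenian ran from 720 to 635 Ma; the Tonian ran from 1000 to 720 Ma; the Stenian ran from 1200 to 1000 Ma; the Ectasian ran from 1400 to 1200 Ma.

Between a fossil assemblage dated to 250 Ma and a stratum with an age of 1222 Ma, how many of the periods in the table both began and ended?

The older date is 1222 Ma and the younger is 250 Ma.
Periods with start < 1222 and end > 250 Ma: Stenian (1200–1000), Tonian (1000–720), Cryogenian (720–635), Ediacaran (635–538.8), Cambrian (538.8–485.4), Ordovician (485.4–443.8), Silurian (443.8–419.2), Devonian (419.2–358.9), Carboniferous (358.9–298.9), Permian (298.9–251.902).
That is 10 complete periods.

10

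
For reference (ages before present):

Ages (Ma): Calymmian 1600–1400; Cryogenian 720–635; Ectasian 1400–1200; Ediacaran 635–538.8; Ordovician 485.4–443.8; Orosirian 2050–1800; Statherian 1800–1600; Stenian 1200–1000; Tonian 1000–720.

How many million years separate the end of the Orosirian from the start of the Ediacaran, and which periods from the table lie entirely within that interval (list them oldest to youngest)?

1165 million years; Statherian, Calymmian, Ectasian, Stenian, Tonian, Cryogenian

End of Orosirian = 1800 Ma; start of Ediacaran = 635 Ma.
Gap = 1800 − 635 = 1165 Myr.
Periods wholly inside 1800–635 Ma: Statherian (1800–1600), Calymmian (1600–1400), Ectasian (1400–1200), Stenian (1200–1000), Tonian (1000–720), Cryogenian (720–635).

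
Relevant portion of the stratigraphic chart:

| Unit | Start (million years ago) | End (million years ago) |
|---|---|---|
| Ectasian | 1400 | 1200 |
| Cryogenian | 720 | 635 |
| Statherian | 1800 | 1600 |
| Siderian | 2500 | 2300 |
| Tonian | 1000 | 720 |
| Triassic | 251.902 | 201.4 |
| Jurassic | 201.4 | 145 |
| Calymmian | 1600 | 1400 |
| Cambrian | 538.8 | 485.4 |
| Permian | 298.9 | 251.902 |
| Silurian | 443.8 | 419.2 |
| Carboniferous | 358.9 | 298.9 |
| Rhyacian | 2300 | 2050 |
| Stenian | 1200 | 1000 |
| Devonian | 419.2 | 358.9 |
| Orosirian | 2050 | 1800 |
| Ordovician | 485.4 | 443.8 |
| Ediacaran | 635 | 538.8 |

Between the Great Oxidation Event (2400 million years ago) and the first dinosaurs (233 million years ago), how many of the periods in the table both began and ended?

15

The older date is 2400 Ma and the younger is 233 Ma.
Periods with start < 2400 and end > 233 Ma: Rhyacian (2300–2050), Orosirian (2050–1800), Statherian (1800–1600), Calymmian (1600–1400), Ectasian (1400–1200), Stenian (1200–1000), Tonian (1000–720), Cryogenian (720–635), Ediacaran (635–538.8), Cambrian (538.8–485.4), Ordovician (485.4–443.8), Silurian (443.8–419.2), Devonian (419.2–358.9), Carboniferous (358.9–298.9), Permian (298.9–251.902).
That is 15 complete periods.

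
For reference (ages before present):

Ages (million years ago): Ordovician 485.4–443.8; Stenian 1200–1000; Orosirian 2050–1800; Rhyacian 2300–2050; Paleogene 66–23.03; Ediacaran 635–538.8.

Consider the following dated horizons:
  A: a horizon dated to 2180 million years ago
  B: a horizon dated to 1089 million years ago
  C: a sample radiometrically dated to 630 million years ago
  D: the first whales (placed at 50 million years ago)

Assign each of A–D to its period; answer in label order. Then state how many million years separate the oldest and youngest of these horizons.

A: 2180 Ma lies in 2300–2050 Ma, so Rhyacian.
B: 1089 Ma lies in 1200–1000 Ma, so Stenian.
C: 630 Ma lies in 635–538.8 Ma, so Ediacaran.
D: 50 Ma lies in 66–23.03 Ma, so Paleogene.
Oldest = 2180 Ma, youngest = 50 Ma → span 2130 Myr.

A — Rhyacian; B — Stenian; C — Ediacaran; D — Paleogene; span 2130 million years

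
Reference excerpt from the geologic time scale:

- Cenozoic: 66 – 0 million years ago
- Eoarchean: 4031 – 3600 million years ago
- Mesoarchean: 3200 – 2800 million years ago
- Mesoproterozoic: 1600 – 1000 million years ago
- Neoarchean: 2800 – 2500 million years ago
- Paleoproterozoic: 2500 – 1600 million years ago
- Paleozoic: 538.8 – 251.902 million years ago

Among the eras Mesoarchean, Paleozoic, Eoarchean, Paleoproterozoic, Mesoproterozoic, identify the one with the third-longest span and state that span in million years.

Durations: Mesoarchean 400; Paleozoic 286.898; Eoarchean 431; Paleoproterozoic 900; Mesoproterozoic 600 Myr.
Sorted longest-first: Paleoproterozoic (900), Mesoproterozoic (600), Eoarchean (431), Mesoarchean (400), Paleozoic (286.898).
The third longest is Eoarchean at 431 Myr.

Eoarchean, 431 million years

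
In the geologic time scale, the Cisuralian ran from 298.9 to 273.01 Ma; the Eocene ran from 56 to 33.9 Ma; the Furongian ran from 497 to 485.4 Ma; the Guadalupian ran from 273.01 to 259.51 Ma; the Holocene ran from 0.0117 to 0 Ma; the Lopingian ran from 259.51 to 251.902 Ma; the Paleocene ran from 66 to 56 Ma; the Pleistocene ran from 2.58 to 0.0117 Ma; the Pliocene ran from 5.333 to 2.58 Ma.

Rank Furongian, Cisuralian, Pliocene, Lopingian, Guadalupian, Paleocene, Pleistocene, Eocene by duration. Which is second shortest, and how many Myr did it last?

Durations: Furongian 11.6; Cisuralian 25.89; Pliocene 2.753; Lopingian 7.608; Guadalupian 13.5; Paleocene 10; Pleistocene 2.5683; Eocene 22.1 Myr.
Sorted shortest-first: Pleistocene (2.5683), Pliocene (2.753), Lopingian (7.608), Paleocene (10), Furongian (11.6), Guadalupian (13.5), Eocene (22.1), Cisuralian (25.89).
The second shortest is Pliocene at 2.753 Myr.

Pliocene, 2.753 million years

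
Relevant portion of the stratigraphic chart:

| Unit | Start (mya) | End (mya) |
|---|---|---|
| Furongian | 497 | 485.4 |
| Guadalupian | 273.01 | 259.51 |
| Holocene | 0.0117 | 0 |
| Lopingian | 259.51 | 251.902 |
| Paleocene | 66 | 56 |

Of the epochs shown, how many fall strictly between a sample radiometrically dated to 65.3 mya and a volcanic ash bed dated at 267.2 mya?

267.2 Ma sits inside the Guadalupian (273.01–259.51) and 65.3 Ma inside the Paleocene (66–56); neither of those is wholly between the two dates.
The listed epochs lying completely between them are Lopingian — 1 in all.

1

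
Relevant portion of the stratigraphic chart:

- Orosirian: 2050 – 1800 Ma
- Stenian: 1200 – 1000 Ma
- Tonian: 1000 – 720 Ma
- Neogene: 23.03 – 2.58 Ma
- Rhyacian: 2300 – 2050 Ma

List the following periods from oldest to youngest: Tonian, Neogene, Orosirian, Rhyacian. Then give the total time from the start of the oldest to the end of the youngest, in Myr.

From the excerpt: Tonian 1000–720; Neogene 23.03–2.58; Orosirian 2050–1800; Rhyacian 2300–2050 (Ma).
Larger Ma is earlier, so the oldest is Rhyacian and the youngest is Neogene; oldest to youngest: Rhyacian, Orosirian, Tonian, Neogene.
Oldest start 2300 minus youngest end 2.58 gives 2297.42 Myr overall.

Rhyacian → Orosirian → Tonian → Neogene; total span 2297.42 Myr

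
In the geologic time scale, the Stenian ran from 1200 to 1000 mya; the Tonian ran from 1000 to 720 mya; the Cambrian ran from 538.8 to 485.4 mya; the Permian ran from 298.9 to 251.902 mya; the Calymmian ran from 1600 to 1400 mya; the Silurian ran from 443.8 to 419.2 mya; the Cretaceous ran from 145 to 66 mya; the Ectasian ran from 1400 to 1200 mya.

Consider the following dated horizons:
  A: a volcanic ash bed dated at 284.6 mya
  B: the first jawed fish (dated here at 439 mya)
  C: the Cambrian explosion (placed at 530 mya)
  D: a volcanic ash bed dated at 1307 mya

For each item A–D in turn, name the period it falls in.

Match each age against the start–end ranges in the excerpt: A = 284.6 Ma → Permian (298.9–251.902); B = 439 Ma → Silurian (443.8–419.2); C = 530 Ma → Cambrian (538.8–485.4); D = 1307 Ma → Ectasian (1400–1200).

A — Permian; B — Silurian; C — Cambrian; D — Ectasian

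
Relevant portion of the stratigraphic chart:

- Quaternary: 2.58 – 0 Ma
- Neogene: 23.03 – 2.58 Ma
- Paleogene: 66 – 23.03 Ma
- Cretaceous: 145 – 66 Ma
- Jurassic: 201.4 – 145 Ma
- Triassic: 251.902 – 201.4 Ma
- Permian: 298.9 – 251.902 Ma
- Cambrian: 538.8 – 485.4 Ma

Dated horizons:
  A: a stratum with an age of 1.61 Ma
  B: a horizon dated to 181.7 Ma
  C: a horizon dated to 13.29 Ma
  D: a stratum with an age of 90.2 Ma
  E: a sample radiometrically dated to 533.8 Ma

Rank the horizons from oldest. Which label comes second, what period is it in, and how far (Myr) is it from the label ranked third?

B, in the Jurassic; 91.5 million years to D

Sorted oldest-first by Ma: E (533.8), B (181.7), D (90.2), C (13.29), A (1.61).
The second oldest is B at 181.7 Ma, which lies in 201.4–145 Ma: the Jurassic.
The third oldest is D at 90.2 Ma; separation = |181.7 − 90.2| = 91.5 Myr.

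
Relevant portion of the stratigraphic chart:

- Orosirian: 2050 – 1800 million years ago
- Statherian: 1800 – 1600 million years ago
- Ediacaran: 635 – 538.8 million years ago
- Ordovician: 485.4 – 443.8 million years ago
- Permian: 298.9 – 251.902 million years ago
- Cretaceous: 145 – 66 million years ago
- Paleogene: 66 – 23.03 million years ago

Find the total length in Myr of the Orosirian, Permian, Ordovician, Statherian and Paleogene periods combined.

Each duration: Orosirian = 250; Permian = 46.998; Ordovician = 41.6; Statherian = 200; Paleogene = 42.97.
Sum: 250 + 46.998 + 41.6 + 200 + 42.97 = 581.568 Myr.

581.568 million years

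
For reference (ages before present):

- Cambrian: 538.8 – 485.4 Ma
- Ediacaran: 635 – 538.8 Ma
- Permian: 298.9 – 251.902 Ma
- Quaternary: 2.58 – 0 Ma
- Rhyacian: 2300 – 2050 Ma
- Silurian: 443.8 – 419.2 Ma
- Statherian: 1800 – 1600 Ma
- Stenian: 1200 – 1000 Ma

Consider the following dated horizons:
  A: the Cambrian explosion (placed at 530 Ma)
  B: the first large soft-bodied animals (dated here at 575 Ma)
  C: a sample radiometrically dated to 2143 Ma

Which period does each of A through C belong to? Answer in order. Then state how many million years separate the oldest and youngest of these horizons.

Match each age against the start–end ranges in the excerpt: A = 530 Ma → Cambrian (538.8–485.4); B = 575 Ma → Ediacaran (635–538.8); C = 2143 Ma → Rhyacian (2300–2050).
The largest age is 2143 Ma and the smallest is 530 Ma; their difference is 1613 Myr.

A — Cambrian; B — Ediacaran; C — Rhyacian; span 1613 million years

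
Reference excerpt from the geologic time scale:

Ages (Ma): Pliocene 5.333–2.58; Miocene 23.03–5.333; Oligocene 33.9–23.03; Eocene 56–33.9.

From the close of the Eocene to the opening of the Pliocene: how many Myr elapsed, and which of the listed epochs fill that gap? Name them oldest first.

28.567 million years; Oligocene, Miocene

The Eocene closes at 33.9 Ma and the Pliocene opens at 5.333 Ma, so the interval is 33.9 − 5.333 = 28.567 Myr.
An epoch fits inside if it starts at or after 33.9 Ma and ends at or before 5.333 Ma; oldest first that gives Oligocene, Miocene.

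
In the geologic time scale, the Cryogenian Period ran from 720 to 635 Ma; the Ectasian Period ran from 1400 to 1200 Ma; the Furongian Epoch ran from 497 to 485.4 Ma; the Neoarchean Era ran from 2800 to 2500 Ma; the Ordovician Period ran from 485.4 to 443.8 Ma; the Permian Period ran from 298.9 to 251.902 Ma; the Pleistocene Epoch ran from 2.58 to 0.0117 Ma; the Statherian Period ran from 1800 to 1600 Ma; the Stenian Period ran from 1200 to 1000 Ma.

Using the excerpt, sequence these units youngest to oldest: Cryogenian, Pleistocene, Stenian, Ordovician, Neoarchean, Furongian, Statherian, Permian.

Pleistocene, Permian, Ordovician, Furongian, Cryogenian, Stenian, Statherian, Neoarchean

Read off each span (Ma): Cryogenian 720–635; Pleistocene 2.58–0.0117; Stenian 1200–1000; Ordovician 485.4–443.8; Neoarchean 2800–2500; Furongian 497–485.4; Statherian 1800–1600; Permian 298.9–251.902.
Larger Ma is older, so oldest→youngest is Neoarchean, Statherian, Stenian, Cryogenian, Furongian, Ordovician, Permian, Pleistocene; reverse it for youngest→oldest.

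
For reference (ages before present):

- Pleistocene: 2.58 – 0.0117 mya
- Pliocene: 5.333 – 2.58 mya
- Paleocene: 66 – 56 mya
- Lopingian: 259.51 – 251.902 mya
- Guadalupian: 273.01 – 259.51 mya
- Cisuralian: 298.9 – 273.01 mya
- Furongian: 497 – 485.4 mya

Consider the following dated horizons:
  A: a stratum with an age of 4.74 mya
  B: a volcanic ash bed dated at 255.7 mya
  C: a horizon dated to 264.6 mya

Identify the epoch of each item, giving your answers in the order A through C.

A — Pliocene; B — Lopingian; C — Guadalupian

A: 4.74 Ma lies in 5.333–2.58 Ma, so Pliocene.
B: 255.7 Ma lies in 259.51–251.902 Ma, so Lopingian.
C: 264.6 Ma lies in 273.01–259.51 Ma, so Guadalupian.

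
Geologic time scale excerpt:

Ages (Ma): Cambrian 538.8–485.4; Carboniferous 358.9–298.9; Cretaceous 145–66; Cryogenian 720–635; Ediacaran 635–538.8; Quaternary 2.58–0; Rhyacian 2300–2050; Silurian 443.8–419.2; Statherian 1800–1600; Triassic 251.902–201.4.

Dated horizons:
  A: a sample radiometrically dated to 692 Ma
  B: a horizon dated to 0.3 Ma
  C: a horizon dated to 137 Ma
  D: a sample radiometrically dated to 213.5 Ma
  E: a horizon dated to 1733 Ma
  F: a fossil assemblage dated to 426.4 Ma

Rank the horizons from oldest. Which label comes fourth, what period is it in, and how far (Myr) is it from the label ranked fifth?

Larger Ma means older, so oldest first: E 1733 > A 692 > F 426.4 > D 213.5 > C 137 > B 0.3.
Counting 4 along gives D (213.5 Ma); the excerpt puts that inside the Triassic, 251.902–201.4 Ma.
Next in line is C (137 Ma), and 213.5 − 137 = 76.5 Myr.

D, in the Triassic; 76.5 million years to C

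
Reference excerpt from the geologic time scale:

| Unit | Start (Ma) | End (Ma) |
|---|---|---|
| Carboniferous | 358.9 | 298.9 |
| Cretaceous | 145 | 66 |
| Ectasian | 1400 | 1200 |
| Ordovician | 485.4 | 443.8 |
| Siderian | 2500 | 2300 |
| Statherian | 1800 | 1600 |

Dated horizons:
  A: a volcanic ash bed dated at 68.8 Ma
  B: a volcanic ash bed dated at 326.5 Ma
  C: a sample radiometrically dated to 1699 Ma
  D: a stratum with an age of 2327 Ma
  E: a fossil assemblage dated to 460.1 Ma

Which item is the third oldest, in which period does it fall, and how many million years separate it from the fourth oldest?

E, in the Ordovician; 133.6 million years to B

Larger Ma means older, so oldest first: D 2327 > C 1699 > E 460.1 > B 326.5 > A 68.8.
Counting 3 along gives E (460.1 Ma); the excerpt puts that inside the Ordovician, 485.4–443.8 Ma.
Next in line is B (326.5 Ma), and 460.1 − 326.5 = 133.6 Myr.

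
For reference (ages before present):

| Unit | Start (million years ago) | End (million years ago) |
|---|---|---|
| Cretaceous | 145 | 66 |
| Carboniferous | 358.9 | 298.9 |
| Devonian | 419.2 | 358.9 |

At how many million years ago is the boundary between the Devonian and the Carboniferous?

The Devonian ends and the Carboniferous begins at 358.9 million years ago.

358.9 million years ago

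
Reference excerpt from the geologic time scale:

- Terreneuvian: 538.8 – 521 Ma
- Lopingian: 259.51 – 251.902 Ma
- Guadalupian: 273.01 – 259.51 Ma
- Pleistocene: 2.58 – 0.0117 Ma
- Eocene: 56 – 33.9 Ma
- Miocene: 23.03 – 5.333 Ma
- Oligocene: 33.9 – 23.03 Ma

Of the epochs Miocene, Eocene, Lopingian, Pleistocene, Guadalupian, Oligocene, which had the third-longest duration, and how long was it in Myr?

Durations: Miocene 17.697; Eocene 22.1; Lopingian 7.608; Pleistocene 2.5683; Guadalupian 13.5; Oligocene 10.87 Myr.
Sorted longest-first: Eocene (22.1), Miocene (17.697), Guadalupian (13.5), Oligocene (10.87), Lopingian (7.608), Pleistocene (2.5683).
The third longest is Guadalupian at 13.5 Myr.

Guadalupian, 13.5 million years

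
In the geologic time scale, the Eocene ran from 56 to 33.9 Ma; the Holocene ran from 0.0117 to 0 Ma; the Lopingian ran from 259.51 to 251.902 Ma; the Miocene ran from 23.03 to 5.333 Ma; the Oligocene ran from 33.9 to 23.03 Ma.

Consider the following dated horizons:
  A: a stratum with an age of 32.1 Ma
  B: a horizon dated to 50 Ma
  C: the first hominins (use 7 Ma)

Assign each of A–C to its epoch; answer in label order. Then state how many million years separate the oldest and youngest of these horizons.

A: 32.1 Ma lies in 33.9–23.03 Ma, so Oligocene.
B: 50 Ma lies in 56–33.9 Ma, so Eocene.
C: 7 Ma lies in 23.03–5.333 Ma, so Miocene.
Oldest = 50 Ma, youngest = 7 Ma → span 43 Myr.

A — Oligocene; B — Eocene; C — Miocene; span 43 million years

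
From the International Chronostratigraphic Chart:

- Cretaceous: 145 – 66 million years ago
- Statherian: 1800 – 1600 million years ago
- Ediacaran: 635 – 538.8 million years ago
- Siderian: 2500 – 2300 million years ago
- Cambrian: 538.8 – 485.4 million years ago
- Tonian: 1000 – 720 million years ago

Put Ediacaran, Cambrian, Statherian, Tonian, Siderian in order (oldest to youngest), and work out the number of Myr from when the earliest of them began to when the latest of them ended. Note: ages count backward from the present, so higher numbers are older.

Siderian, Statherian, Tonian, Ediacaran, Cambrian; total span 2014.6 Myr

Start ages (Ma): Siderian 2500, Statherian 1800, Tonian 1000, Ediacaran 635, Cambrian 538.8.
Ordered oldest to youngest: Siderian, Statherian, Tonian, Ediacaran, Cambrian.
Span = 2500 − 485.4 = 2014.6 Myr.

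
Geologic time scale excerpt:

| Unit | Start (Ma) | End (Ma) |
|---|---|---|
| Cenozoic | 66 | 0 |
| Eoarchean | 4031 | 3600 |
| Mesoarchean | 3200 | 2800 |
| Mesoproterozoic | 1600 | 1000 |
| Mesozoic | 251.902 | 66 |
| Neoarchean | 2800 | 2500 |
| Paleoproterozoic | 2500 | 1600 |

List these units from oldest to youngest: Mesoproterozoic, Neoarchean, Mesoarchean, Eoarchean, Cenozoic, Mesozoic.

Eoarchean, Mesoarchean, Neoarchean, Mesoproterozoic, Mesozoic, Cenozoic

Sorting by start age (descending Ma, since larger Ma = older): Eoarchean began 4031, Mesoarchean began 3200, Neoarchean began 2800, Mesoproterozoic began 1600, Mesozoic began 251.902, Cenozoic began 66.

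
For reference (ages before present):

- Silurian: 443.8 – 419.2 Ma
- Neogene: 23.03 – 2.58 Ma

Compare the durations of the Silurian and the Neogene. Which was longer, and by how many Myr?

Silurian, by 4.15 million years

Silurian: 443.8 − 419.2 = 24.6 Myr.
Neogene: 23.03 − 2.58 = 20.45 Myr.
Difference: 24.6 − 20.45 = 4.15 Myr, so the Silurian was longer.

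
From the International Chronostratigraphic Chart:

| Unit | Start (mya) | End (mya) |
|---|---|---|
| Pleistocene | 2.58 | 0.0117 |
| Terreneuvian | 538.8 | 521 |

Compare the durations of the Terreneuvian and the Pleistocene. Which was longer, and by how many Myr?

Terreneuvian, by 15.2317 million years

Terreneuvian: 538.8 − 521 = 17.8 Myr.
Pleistocene: 2.58 − 0.0117 = 2.5683 Myr.
Difference: 17.8 − 2.5683 = 15.2317 Myr, so the Terreneuvian was longer.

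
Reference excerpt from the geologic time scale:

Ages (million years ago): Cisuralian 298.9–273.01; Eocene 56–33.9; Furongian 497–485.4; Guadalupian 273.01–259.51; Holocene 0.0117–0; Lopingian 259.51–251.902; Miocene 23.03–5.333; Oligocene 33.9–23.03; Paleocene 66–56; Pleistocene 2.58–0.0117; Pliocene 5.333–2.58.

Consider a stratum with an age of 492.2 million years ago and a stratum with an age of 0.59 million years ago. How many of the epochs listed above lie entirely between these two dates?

492.2 Ma sits inside the Furongian (497–485.4) and 0.59 Ma inside the Pleistocene (2.58–0.0117); neither of those is wholly between the two dates.
The listed epochs lying completely between them are Cisuralian, Guadalupian, Lopingian, Paleocene, Eocene, Oligocene, Miocene, Pliocene — 8 in all.

8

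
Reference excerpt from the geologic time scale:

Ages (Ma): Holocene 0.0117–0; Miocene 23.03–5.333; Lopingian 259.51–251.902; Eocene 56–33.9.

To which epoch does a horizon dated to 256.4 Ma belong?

Lopingian

256.4 Ma lies between 259.51 and 251.902 Ma, so it falls in the Lopingian.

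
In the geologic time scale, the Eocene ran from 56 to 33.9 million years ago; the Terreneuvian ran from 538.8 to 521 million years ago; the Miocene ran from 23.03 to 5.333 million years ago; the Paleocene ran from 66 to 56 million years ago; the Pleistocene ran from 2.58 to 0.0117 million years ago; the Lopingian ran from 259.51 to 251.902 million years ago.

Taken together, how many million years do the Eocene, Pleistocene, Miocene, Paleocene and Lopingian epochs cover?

Each duration: Eocene = 22.1; Pleistocene = 2.5683; Miocene = 17.697; Paleocene = 10; Lopingian = 7.608.
Sum: 22.1 + 2.5683 + 17.697 + 10 + 7.608 = 59.9733 Myr.

59.9733 million years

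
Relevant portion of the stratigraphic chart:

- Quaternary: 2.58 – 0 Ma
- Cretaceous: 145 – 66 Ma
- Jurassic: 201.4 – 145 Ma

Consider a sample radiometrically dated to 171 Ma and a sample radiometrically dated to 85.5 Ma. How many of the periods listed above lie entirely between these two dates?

0

The older date is 171 Ma and the younger is 85.5 Ma.
No period both begins after 171 Ma and ends before 85.5 Ma, so the count is 0.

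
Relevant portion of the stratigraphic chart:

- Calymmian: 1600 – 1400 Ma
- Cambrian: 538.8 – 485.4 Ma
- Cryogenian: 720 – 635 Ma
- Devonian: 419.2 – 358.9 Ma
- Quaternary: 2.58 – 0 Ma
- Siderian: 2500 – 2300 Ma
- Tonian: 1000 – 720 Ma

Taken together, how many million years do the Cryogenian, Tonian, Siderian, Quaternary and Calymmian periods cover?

767.58 million years

Duration is start − end for each: (720 − 635) + (1000 − 720) + (2500 − 2300) + (2.58 − 0) + (1600 − 1400).
That is 85 + 280 + 200 + 2.58 + 200, which totals 767.58 million years.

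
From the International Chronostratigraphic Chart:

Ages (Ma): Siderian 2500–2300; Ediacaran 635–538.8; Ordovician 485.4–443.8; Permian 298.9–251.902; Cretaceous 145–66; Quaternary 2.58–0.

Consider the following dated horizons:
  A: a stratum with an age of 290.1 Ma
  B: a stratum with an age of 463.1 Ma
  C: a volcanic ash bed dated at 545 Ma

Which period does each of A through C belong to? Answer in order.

A: 290.1 Ma lies in 298.9–251.902 Ma, so Permian.
B: 463.1 Ma lies in 485.4–443.8 Ma, so Ordovician.
C: 545 Ma lies in 635–538.8 Ma, so Ediacaran.

A — Permian; B — Ordovician; C — Ediacaran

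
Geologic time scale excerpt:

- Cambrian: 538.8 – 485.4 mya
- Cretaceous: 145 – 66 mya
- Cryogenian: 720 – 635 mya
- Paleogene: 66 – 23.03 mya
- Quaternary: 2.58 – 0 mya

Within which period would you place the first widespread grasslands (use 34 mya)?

Paleogene

34 Ma lies between 66 and 23.03 Ma, so it falls in the Paleogene.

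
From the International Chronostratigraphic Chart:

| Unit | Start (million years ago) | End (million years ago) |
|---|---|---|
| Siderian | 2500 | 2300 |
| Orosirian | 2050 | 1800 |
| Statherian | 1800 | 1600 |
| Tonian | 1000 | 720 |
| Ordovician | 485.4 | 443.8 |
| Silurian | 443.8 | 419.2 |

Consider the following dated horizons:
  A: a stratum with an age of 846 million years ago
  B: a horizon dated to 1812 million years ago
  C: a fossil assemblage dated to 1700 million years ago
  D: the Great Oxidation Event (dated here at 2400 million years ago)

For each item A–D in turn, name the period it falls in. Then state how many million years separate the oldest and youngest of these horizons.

A: 846 Ma lies in 1000–720 Ma, so Tonian.
B: 1812 Ma lies in 2050–1800 Ma, so Orosirian.
C: 1700 Ma lies in 1800–1600 Ma, so Statherian.
D: 2400 Ma lies in 2500–2300 Ma, so Siderian.
Oldest = 2400 Ma, youngest = 846 Ma → span 1554 Myr.

A — Tonian; B — Orosirian; C — Statherian; D — Siderian; span 1554 million years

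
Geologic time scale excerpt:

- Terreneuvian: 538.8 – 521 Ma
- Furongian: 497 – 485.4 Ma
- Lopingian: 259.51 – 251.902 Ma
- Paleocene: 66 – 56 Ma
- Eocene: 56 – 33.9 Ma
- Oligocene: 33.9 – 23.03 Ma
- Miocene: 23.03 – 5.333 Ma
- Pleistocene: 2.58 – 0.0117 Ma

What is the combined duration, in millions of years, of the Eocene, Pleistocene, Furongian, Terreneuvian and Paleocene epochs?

Each duration: Eocene = 22.1; Pleistocene = 2.5683; Furongian = 11.6; Terreneuvian = 17.8; Paleocene = 10.
Sum: 22.1 + 2.5683 + 11.6 + 17.8 + 10 = 64.0683 Myr.

64.0683 million years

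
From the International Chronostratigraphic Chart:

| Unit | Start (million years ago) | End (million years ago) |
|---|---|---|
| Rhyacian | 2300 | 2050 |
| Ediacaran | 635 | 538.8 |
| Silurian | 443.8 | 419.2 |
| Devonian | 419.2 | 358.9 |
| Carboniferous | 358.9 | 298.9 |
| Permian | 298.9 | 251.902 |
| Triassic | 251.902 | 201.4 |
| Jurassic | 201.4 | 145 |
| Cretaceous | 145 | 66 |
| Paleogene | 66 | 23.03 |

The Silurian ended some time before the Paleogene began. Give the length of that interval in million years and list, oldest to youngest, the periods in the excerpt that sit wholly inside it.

353.2 million years; Devonian, Carboniferous, Permian, Triassic, Jurassic, Cretaceous

The Silurian closes at 419.2 Ma and the Paleogene opens at 66 Ma, so the interval is 419.2 − 66 = 353.2 Myr.
A period fits inside if it starts at or after 419.2 Ma and ends at or before 66 Ma; oldest first that gives Devonian, Carboniferous, Permian, Triassic, Jurassic, Cretaceous.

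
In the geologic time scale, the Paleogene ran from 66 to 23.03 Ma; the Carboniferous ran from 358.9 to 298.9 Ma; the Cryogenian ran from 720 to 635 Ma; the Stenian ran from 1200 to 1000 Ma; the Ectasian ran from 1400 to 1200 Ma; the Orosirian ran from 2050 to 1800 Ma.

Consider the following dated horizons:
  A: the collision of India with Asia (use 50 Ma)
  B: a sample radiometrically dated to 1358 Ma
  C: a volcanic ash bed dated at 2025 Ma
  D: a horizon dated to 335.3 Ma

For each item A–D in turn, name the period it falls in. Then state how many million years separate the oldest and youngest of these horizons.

A — Paleogene; B — Ectasian; C — Orosirian; D — Carboniferous; span 1975 million years

Match each age against the start–end ranges in the excerpt: A = 50 Ma → Paleogene (66–23.03); B = 1358 Ma → Ectasian (1400–1200); C = 2025 Ma → Orosirian (2050–1800); D = 335.3 Ma → Carboniferous (358.9–298.9).
The largest age is 2025 Ma and the smallest is 50 Ma; their difference is 1975 Myr.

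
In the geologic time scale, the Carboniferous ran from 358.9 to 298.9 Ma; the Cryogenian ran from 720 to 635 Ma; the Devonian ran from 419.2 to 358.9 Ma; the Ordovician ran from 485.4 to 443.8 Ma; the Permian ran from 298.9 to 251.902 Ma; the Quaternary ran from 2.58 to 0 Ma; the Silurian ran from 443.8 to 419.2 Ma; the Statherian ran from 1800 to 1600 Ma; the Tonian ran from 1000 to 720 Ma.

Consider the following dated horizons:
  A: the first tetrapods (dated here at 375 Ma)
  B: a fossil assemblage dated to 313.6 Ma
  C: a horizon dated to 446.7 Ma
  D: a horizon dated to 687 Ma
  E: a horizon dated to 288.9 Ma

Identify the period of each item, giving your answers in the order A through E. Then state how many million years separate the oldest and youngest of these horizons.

A — Devonian; B — Carboniferous; C — Ordovician; D — Cryogenian; E — Permian; span 398.1 million years

A: 375 Ma lies in 419.2–358.9 Ma, so Devonian.
B: 313.6 Ma lies in 358.9–298.9 Ma, so Carboniferous.
C: 446.7 Ma lies in 485.4–443.8 Ma, so Ordovician.
D: 687 Ma lies in 720–635 Ma, so Cryogenian.
E: 288.9 Ma lies in 298.9–251.902 Ma, so Permian.
Oldest = 687 Ma, youngest = 288.9 Ma → span 398.1 Myr.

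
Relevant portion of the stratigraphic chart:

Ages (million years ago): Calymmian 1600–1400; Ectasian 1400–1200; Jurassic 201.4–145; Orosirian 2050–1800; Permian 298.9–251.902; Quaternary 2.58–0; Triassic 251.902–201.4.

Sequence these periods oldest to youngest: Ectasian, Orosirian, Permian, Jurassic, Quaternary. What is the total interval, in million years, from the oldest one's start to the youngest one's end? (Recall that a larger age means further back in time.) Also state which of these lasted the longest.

From the excerpt: Ectasian 1400–1200; Orosirian 2050–1800; Permian 298.9–251.902; Jurassic 201.4–145; Quaternary 2.58–0 (Ma).
Larger Ma is earlier, so the oldest is Orosirian and the youngest is Quaternary; oldest to youngest: Orosirian, Ectasian, Permian, Jurassic, Quaternary.
Oldest start 2050 minus youngest end 0 gives 2050 Myr overall.
Individual lengths (start − end): Permian 46.998; Orosirian 250; Quaternary 2.58; Jurassic 56.4; Ectasian 200. The largest is Orosirian at 250 Myr.

Orosirian → Ectasian → Permian → Jurassic → Quaternary; total span 2050 Myr; longest is Orosirian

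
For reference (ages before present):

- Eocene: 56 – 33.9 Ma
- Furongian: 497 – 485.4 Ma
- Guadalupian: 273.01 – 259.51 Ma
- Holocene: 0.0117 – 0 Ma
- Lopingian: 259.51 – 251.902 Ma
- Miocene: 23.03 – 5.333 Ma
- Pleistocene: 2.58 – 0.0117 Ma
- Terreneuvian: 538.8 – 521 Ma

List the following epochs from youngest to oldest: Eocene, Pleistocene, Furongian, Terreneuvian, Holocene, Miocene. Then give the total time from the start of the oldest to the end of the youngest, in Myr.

Start ages (Ma): Terreneuvian 538.8, Furongian 497, Eocene 56, Miocene 23.03, Pleistocene 2.58, Holocene 0.0117.
Ordered youngest to oldest: Holocene, Pleistocene, Miocene, Eocene, Furongian, Terreneuvian.
Span = 538.8 − 0 = 538.8 Myr.

Holocene, Pleistocene, Miocene, Eocene, Furongian, Terreneuvian; total span 538.8 Myr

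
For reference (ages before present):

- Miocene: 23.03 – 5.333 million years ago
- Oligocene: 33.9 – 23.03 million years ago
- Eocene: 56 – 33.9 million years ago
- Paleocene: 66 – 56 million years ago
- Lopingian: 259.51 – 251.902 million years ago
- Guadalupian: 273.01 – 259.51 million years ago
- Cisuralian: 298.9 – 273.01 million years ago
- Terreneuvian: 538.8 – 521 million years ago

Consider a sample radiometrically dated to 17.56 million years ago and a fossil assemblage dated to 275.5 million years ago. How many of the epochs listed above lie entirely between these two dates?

5

The older date is 275.5 Ma and the younger is 17.56 Ma.
Epochs with start < 275.5 and end > 17.56 Ma: Guadalupian (273.01–259.51), Lopingian (259.51–251.902), Paleocene (66–56), Eocene (56–33.9), Oligocene (33.9–23.03).
That is 5 complete epochs.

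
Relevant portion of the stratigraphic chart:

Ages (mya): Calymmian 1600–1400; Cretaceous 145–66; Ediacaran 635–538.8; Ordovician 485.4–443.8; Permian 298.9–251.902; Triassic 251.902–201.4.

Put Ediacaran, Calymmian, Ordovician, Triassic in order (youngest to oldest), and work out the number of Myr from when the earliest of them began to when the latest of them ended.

Triassic → Ordovician → Ediacaran → Calymmian; total span 1398.6 Myr

Start ages (Ma): Calymmian 1600, Ediacaran 635, Ordovician 485.4, Triassic 251.902.
Ordered youngest to oldest: Triassic, Ordovician, Ediacaran, Calymmian.
Span = 1600 − 201.4 = 1398.6 Myr.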